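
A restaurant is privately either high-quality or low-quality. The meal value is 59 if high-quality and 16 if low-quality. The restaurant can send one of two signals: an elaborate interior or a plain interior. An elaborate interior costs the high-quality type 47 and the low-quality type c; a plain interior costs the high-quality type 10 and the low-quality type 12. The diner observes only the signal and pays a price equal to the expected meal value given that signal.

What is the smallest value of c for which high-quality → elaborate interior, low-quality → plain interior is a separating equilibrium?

55

Under separation: elaborate interior → high-quality (pays 59); plain interior → low-quality (pays 16).
High-quality: 59 − 47 = 12 ≥ 16 − 10 = 6. Holds regardless of c. ✓
Low-quality: 16 − 12 ≥ 59 − c, so c ≥ 59 − 4 = 55.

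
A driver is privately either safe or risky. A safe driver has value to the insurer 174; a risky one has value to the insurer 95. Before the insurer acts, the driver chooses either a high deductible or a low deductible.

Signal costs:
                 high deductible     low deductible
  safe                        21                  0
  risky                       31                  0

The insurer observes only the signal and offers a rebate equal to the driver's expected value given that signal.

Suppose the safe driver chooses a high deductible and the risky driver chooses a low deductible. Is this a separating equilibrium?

No

If types separate, high deductible earns payment 174 and low deductible earns 95.
Safe: high deductible gives 174 − 21 = 153; low deductible gives 95 − 0 = 95. No deviation. ✓
Risky: low deductible gives 95 − 0 = 95; high deductible gives 174 − 31 = 143. Would deviate. ✗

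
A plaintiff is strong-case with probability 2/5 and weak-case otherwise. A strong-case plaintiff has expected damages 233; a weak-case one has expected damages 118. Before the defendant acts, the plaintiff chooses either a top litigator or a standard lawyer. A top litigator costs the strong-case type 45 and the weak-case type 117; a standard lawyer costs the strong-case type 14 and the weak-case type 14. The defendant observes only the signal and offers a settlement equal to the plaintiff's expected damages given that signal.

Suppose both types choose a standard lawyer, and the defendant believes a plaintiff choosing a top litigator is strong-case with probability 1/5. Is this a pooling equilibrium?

At the pooled signal (standard lawyer) the defendant holds the prior 2/5 and pays 2/5·233 + 3/5·118 = 164. Off-path (top litigator) belief 1/5 gives 1/5·233 + 4/5·118 = 141.
Strong-case: standard lawyer gives 164 − 14 = 150; top litigator gives 141 − 45 = 96. Stays. ✓
Weak-case: standard lawyer gives 164 − 14 = 150; top litigator gives 141 − 117 = 24. Stays. ✓

Yes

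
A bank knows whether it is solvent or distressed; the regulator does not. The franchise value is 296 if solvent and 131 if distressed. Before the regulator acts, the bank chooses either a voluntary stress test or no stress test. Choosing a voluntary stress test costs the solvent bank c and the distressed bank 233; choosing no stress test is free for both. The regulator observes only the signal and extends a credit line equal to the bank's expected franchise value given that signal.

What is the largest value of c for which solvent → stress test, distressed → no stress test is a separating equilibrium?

165

Under separation: stress test → solvent (pays 296); no stress test → distressed (pays 131).
Distressed: 131 − 0 = 131 ≥ 296 − 233 = 63. Holds regardless of c. ✓
Solvent: 296 − c ≥ 131 − 0, so c ≤ 296 − 131 = 165.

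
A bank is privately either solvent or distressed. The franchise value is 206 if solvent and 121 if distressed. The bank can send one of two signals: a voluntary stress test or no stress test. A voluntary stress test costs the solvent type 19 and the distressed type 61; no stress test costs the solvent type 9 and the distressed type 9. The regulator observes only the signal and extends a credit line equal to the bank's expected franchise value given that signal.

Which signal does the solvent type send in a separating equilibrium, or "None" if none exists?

None

Try solvent → stress test, distressed → no stress test:
  Under separation the regulator infers type exactly: stress test → solvent (pays 206), no stress test → distressed (pays 121).
  Solvent: stress test gives 206 − 19 = 187; no stress test gives 121 − 9 = 112. No deviation. ✓
  Distressed: no stress test gives 121 − 9 = 112; stress test gives 206 − 61 = 145. Would deviate. ✗
Try solvent → no stress test, distressed → stress test:
  Under separation the regulator infers type exactly: no stress test → solvent (pays 206), stress test → distressed (pays 121).
  Solvent: no stress test gives 206 − 9 = 197; stress test gives 121 − 19 = 102. No deviation. ✓
  Distressed: stress test gives 121 − 61 = 60; no stress test gives 206 − 9 = 197. Would deviate. ✗
Neither assignment is incentive-compatible.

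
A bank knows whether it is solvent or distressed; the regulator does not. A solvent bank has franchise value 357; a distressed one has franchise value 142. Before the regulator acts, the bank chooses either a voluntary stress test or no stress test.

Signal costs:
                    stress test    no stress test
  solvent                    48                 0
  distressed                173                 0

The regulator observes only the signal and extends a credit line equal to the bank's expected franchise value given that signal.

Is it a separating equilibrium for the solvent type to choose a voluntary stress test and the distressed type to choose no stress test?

If types separate, stress test earns payment 357 and no stress test earns 142.
Solvent: stress test gives 357 − 48 = 309; no stress test gives 142 − 0 = 142. No deviation. ✓
Distressed: no stress test gives 142 − 0 = 142; stress test gives 357 − 173 = 184. Would deviate. ✗

No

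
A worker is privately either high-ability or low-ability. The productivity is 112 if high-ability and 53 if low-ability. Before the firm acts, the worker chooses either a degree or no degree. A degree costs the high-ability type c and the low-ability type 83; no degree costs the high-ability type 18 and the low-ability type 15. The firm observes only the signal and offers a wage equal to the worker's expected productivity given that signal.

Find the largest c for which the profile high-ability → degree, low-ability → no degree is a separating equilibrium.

Under separation: degree → high-ability (pays 112); no degree → low-ability (pays 53).
Low-ability: 53 − 15 = 38 ≥ 112 − 83 = 29. Holds regardless of c. ✓
High-ability: 112 − c ≥ 53 − 18, so c ≤ 112 − 35 = 77.

77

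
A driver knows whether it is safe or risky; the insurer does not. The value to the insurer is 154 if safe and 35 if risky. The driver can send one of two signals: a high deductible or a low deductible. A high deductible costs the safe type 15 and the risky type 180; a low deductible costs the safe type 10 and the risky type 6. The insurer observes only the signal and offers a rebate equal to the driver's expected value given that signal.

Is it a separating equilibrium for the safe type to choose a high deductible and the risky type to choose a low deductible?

Yes

Under separation the insurer infers type exactly: high deductible → safe (pays 154), low deductible → risky (pays 35).
Safe: high deductible gives 154 − 15 = 139; low deductible gives 35 − 10 = 25. No deviation. ✓
Risky: low deductible gives 35 − 6 = 29; high deductible gives 154 − 180 = -26. No deviation. ✓
Neither type gains from mimicking the other.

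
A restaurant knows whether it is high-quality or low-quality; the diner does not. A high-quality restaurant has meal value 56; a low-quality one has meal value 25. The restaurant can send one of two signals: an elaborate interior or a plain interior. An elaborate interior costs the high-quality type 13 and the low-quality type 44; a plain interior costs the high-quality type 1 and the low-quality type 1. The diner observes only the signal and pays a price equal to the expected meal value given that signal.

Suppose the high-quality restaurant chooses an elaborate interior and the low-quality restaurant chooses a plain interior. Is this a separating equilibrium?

Under separation the diner infers type exactly: elaborate interior → high-quality (pays 56), plain interior → low-quality (pays 25).
High-quality: elaborate interior gives 56 − 13 = 43; plain interior gives 25 − 1 = 24. No deviation. ✓
Low-quality: plain interior gives 25 − 1 = 24; elaborate interior gives 56 − 44 = 12. No deviation. ✓
Neither type gains from mimicking the other.

Yes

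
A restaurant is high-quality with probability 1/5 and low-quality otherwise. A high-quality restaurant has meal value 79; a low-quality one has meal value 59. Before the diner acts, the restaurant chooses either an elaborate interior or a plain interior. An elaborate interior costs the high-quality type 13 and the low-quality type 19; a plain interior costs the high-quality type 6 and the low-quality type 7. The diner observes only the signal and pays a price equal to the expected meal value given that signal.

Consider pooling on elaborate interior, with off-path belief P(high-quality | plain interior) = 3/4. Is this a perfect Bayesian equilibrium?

No

On the equilibrium path (elaborate interior) the diner holds the prior 1/5 and pays 1/5·79 + 4/5·59 = 63. Off-path (plain interior) belief 3/4 gives 3/4·79 + 1/4·59 = 74.
High-quality: elaborate interior gives 63 − 13 = 50; plain interior gives 74 − 6 = 68. Deviates. ✗
Low-quality: elaborate interior gives 63 − 19 = 44; plain interior gives 74 − 7 = 67. Deviates. ✗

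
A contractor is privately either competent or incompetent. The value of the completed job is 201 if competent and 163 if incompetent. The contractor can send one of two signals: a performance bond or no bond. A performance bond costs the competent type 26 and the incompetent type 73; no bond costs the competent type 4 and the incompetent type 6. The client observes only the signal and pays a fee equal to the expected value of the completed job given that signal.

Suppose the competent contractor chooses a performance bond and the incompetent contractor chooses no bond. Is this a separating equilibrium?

Under separation the client infers type exactly: bond → competent (pays 201), no bond → incompetent (pays 163).
Competent: bond gives 201 − 26 = 175; no bond gives 163 − 4 = 159. No deviation. ✓
Incompetent: no bond gives 163 − 6 = 157; bond gives 201 − 73 = 128. No deviation. ✓
Neither type gains from mimicking the other.

Yes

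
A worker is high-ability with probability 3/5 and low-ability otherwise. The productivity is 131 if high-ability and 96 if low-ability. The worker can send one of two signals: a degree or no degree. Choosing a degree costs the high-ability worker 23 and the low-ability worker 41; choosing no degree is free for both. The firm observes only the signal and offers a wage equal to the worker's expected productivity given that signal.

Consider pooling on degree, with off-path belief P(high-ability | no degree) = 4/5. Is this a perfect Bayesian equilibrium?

On the equilibrium path (degree) the firm holds the prior 3/5 and pays 3/5·131 + 2/5·96 = 117. Off-path (no degree) belief 4/5 gives 4/5·131 + 1/5·96 = 124.
High-ability: degree gives 117 − 23 = 94; no degree gives 124 − 0 = 124. Deviates. ✗
Low-ability: degree gives 117 − 41 = 76; no degree gives 124 − 0 = 124. Deviates. ✗

No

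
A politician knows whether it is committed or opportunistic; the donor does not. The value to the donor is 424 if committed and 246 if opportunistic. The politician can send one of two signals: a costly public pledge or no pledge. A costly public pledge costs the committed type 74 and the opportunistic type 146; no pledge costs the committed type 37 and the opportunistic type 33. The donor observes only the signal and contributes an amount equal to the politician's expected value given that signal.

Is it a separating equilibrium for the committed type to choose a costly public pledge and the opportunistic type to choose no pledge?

Under separation the donor infers type exactly: pledge → committed (pays 424), no pledge → opportunistic (pays 246).
Committed: pledge gives 424 − 74 = 350; no pledge gives 246 − 37 = 209. No deviation. ✓
Opportunistic: no pledge gives 246 − 33 = 213; pledge gives 424 − 146 = 278. Would deviate. ✗

No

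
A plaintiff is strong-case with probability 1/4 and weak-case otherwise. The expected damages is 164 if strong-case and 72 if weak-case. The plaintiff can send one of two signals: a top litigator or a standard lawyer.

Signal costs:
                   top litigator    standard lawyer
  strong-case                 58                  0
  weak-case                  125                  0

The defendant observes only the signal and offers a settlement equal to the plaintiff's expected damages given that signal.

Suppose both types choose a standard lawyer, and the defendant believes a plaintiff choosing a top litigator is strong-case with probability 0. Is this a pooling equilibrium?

Yes

On the equilibrium path (standard lawyer) the defendant holds the prior 1/4 and pays 1/4·164 + 3/4·72 = 95. Off-path (top litigator) belief 0 gives 0·164 + 1·72 = 72.
Strong-case: standard lawyer gives 95 − 0 = 95; top litigator gives 72 − 58 = 14. Stays. ✓
Weak-case: standard lawyer gives 95 − 0 = 95; top litigator gives 72 − 125 = -53. Stays. ✓
Beliefs are Bayes-consistent on-path and both types best-respond.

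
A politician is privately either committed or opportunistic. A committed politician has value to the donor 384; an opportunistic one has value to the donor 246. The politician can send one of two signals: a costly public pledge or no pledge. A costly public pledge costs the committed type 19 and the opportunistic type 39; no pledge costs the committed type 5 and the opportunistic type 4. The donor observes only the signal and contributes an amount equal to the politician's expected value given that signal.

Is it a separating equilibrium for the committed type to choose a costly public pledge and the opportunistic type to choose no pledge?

No

If types separate, pledge earns payment 384 and no pledge earns 246.
Committed: pledge gives 384 − 19 = 365; no pledge gives 246 − 5 = 241. No deviation. ✓
Opportunistic: no pledge gives 246 − 4 = 242; pledge gives 384 − 39 = 345. Would deviate. ✗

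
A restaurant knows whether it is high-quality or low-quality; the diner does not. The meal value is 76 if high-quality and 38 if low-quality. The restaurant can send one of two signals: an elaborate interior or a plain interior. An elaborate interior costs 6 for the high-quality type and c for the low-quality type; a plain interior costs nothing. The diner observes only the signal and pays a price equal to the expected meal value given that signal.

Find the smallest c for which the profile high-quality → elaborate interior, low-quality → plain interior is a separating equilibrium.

38

Under separation: elaborate interior → high-quality (pays 76); plain interior → low-quality (pays 38).
High-quality: 76 − 6 = 70 ≥ 38 − 0 = 38. Holds regardless of c. ✓
Low-quality: 38 − 0 ≥ 76 − c, so c ≥ 76 − 38 = 38.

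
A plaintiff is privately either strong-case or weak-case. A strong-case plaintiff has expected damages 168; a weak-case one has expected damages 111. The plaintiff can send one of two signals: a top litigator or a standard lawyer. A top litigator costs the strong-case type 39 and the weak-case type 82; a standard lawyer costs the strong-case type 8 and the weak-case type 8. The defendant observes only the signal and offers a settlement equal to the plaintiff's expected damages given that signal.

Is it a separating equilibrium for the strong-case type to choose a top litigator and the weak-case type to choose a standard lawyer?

Yes

If types separate, top litigator earns payment 168 and standard lawyer earns 111.
Strong-case: top litigator gives 168 − 39 = 129; standard lawyer gives 111 − 8 = 103. No deviation. ✓
Weak-case: standard lawyer gives 111 − 8 = 103; top litigator gives 168 − 82 = 86. No deviation. ✓
Neither type gains from mimicking the other.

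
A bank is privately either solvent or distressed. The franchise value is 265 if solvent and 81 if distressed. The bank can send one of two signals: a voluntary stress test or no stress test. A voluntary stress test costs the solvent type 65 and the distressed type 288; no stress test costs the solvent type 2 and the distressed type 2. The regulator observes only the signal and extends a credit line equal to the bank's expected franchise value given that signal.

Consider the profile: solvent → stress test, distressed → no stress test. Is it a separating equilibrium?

If types separate, stress test earns payment 265 and no stress test earns 81.
Solvent: stress test gives 265 − 65 = 200; no stress test gives 81 − 2 = 79. No deviation. ✓
Distressed: no stress test gives 81 − 2 = 79; stress test gives 265 − 288 = -23. No deviation. ✓
Neither type gains from mimicking the other.

Yes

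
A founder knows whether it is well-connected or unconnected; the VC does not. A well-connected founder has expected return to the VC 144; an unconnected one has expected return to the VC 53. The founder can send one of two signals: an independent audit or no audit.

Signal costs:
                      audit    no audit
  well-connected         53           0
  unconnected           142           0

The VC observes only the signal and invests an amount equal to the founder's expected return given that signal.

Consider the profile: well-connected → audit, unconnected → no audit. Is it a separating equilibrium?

Yes

If types separate, audit earns payment 144 and no audit earns 53.
Well-connected: audit gives 144 − 53 = 91; no audit gives 53 − 0 = 53. No deviation. ✓
Unconnected: no audit gives 53 − 0 = 53; audit gives 144 − 142 = 2. No deviation. ✓
Neither type gains from mimicking the other.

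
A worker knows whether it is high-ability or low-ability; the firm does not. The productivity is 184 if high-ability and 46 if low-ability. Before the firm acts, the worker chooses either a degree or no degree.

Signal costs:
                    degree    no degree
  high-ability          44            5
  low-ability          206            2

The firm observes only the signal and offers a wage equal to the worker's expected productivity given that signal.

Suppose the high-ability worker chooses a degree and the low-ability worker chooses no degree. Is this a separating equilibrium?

If types separate, degree earns payment 184 and no degree earns 46.
High-ability: degree gives 184 − 44 = 140; no degree gives 46 − 5 = 41. No deviation. ✓
Low-ability: no degree gives 46 − 2 = 44; degree gives 184 − 206 = -22. No deviation. ✓
Both incentive constraints hold.

Yes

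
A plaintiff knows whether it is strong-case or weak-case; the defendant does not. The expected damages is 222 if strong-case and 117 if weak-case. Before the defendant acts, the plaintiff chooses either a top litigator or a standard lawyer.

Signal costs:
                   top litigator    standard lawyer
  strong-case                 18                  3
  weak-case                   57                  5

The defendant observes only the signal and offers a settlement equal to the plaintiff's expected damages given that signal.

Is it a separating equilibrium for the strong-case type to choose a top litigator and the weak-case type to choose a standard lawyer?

Under separation the defendant infers type exactly: top litigator → strong-case (pays 222), standard lawyer → weak-case (pays 117).
Strong-case: top litigator gives 222 − 18 = 204; standard lawyer gives 117 − 3 = 114. No deviation. ✓
Weak-case: standard lawyer gives 117 − 5 = 112; top litigator gives 222 − 57 = 165. Would deviate. ✗

No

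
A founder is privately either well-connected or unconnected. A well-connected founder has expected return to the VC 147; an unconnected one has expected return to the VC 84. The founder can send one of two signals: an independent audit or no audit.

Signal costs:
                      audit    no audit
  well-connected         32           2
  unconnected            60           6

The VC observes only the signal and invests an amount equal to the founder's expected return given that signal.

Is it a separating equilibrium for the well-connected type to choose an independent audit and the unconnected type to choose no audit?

No

Under separation the VC infers type exactly: audit → well-connected (pays 147), no audit → unconnected (pays 84).
Well-connected: audit gives 147 − 32 = 115; no audit gives 84 − 2 = 82. No deviation. ✓
Unconnected: no audit gives 84 − 6 = 78; audit gives 147 − 60 = 87. Would deviate. ✗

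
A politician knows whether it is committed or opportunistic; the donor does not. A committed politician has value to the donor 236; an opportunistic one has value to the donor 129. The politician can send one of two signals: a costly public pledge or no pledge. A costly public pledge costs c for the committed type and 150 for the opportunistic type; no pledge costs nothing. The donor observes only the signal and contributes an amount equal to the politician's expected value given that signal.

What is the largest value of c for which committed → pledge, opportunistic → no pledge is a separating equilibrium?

Under separation: pledge → committed (pays 236); no pledge → opportunistic (pays 129).
Opportunistic: 129 − 0 = 129 ≥ 236 − 150 = 86. Holds regardless of c. ✓
Committed: 236 − c ≥ 129 − 0, so c ≤ 236 − 129 = 107.

107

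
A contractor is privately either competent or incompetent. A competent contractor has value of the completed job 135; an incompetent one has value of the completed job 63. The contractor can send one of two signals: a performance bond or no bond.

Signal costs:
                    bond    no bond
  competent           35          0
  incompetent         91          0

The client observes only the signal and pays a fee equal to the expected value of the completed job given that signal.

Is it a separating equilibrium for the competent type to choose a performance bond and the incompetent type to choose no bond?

Yes

If types separate, bond earns payment 135 and no bond earns 63.
Competent: bond gives 135 − 35 = 100; no bond gives 63 − 0 = 63. No deviation. ✓
Incompetent: no bond gives 63 − 0 = 63; bond gives 135 − 91 = 44. No deviation. ✓
Both incentive constraints hold.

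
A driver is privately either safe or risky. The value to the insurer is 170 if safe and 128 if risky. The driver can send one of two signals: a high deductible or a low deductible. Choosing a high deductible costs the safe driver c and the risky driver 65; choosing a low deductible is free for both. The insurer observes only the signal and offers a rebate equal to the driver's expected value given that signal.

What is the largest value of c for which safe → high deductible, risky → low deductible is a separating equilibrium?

42

Under separation: high deductible → safe (pays 170); low deductible → risky (pays 128).
Risky: 128 − 0 = 128 ≥ 170 − 65 = 105. Holds regardless of c. ✓
Safe: 170 − c ≥ 128 − 0, so c ≤ 170 − 128 = 42.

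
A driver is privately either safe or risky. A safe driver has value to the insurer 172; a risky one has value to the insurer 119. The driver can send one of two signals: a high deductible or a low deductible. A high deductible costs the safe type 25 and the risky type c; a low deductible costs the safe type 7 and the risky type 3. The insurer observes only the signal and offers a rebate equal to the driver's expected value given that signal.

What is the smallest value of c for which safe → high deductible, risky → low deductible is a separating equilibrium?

56

Under separation: high deductible → safe (pays 172); low deductible → risky (pays 119).
Safe: 172 − 25 = 147 ≥ 119 − 7 = 112. Holds regardless of c. ✓
Risky: 119 − 3 ≥ 172 − c, so c ≥ 172 − 116 = 56.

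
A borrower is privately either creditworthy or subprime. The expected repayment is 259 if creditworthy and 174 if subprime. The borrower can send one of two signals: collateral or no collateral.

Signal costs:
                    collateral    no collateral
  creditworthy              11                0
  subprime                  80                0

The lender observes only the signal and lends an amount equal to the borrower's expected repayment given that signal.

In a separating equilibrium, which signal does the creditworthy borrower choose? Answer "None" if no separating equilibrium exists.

None

Try creditworthy → collateral, subprime → no collateral:
  Under separation the lender infers type exactly: collateral → creditworthy (pays 259), no collateral → subprime (pays 174).
  Creditworthy: collateral gives 259 − 11 = 248; no collateral gives 174 − 0 = 174. No deviation. ✓
  Subprime: no collateral gives 174 − 0 = 174; collateral gives 259 − 80 = 179. Would deviate. ✗
Try creditworthy → no collateral, subprime → collateral:
  Under separation the lender infers type exactly: no collateral → creditworthy (pays 259), collateral → subprime (pays 174).
  Creditworthy: no collateral gives 259 − 0 = 259; collateral gives 174 − 11 = 163. No deviation. ✓
  Subprime: collateral gives 174 − 80 = 94; no collateral gives 259 − 0 = 259. Would deviate. ✗
Neither assignment is incentive-compatible.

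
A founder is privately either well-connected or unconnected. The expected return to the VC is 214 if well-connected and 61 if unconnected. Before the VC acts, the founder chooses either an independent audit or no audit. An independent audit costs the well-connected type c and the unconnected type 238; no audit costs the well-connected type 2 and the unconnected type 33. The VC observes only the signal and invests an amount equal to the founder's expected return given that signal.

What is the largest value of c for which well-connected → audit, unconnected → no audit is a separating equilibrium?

Under separation: audit → well-connected (pays 214); no audit → unconnected (pays 61).
Unconnected: 61 − 33 = 28 ≥ 214 − 238 = -24. Holds regardless of c. ✓
Well-connected: 214 − c ≥ 61 − 2, so c ≤ 214 − 59 = 155.

155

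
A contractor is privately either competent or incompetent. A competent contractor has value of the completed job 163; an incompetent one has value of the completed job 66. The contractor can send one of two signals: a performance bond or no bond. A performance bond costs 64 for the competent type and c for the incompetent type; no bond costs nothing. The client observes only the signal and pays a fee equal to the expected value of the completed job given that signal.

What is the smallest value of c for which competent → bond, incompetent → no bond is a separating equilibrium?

Under separation: bond → competent (pays 163); no bond → incompetent (pays 66).
Competent: 163 − 64 = 99 ≥ 66 − 0 = 66. Holds regardless of c. ✓
Incompetent: 66 − 0 ≥ 163 − c, so c ≥ 163 − 66 = 97.

97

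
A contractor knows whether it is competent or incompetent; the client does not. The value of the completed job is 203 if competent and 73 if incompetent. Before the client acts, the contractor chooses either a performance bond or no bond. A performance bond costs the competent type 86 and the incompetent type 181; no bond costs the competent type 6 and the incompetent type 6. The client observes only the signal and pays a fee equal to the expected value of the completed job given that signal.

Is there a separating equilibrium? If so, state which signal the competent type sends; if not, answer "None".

bond

Try competent → bond, incompetent → no bond:
  If types separate, bond earns payment 203 and no bond earns 73.
  Competent: bond gives 203 − 86 = 117; no bond gives 73 − 6 = 67. No deviation. ✓
  Incompetent: no bond gives 73 − 6 = 67; bond gives 203 − 181 = 22. No deviation. ✓
Both hold — the competent type sends bond.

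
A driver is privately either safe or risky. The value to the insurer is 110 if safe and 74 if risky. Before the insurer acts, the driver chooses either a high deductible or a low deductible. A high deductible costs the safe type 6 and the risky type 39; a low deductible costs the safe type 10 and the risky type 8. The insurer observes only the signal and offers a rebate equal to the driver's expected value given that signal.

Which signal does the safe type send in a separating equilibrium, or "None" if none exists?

None

Try safe → high deductible, risky → low deductible:
  If types separate, high deductible earns payment 110 and low deductible earns 74.
  Safe: high deductible gives 110 − 6 = 104; low deductible gives 74 − 10 = 64. No deviation. ✓
  Risky: low deductible gives 74 − 8 = 66; high deductible gives 110 − 39 = 71. Would deviate. ✗
Try safe → low deductible, risky → high deductible:
  If types separate, low deductible earns payment 110 and high deductible earns 74.
  Safe: low deductible gives 110 − 10 = 100; high deductible gives 74 − 6 = 68. No deviation. ✓
  Risky: high deductible gives 74 − 39 = 35; low deductible gives 110 − 8 = 102. Would deviate. ✗
Neither assignment is incentive-compatible.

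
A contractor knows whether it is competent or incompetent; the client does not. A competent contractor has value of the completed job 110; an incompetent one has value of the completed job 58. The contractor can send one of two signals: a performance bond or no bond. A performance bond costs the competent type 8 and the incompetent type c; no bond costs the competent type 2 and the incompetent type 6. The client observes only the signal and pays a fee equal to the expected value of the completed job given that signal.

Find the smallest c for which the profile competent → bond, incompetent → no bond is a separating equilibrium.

58

Under separation: bond → competent (pays 110); no bond → incompetent (pays 58).
Competent: 110 − 8 = 102 ≥ 58 − 2 = 56. Holds regardless of c. ✓
Incompetent: 58 − 6 ≥ 110 − c, so c ≥ 110 − 52 = 58.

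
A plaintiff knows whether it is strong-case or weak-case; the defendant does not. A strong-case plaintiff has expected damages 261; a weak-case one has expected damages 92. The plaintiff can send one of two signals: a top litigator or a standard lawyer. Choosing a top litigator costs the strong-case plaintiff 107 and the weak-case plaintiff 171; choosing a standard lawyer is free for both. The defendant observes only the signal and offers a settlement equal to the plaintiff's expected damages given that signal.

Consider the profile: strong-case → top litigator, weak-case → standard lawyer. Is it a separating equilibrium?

Yes

If types separate, top litigator earns payment 261 and standard lawyer earns 92.
Strong-case: top litigator gives 261 − 107 = 154; standard lawyer gives 92 − 0 = 92. No deviation. ✓
Weak-case: standard lawyer gives 92 − 0 = 92; top litigator gives 261 − 171 = 90. No deviation. ✓
Neither type gains from mimicking the other.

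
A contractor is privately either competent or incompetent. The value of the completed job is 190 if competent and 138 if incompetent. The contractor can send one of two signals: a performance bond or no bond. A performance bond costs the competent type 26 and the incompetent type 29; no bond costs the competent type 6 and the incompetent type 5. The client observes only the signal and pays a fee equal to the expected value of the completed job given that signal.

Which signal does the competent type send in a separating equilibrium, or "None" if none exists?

Try competent → bond, incompetent → no bond:
  If types separate, bond earns payment 190 and no bond earns 138.
  Competent: bond gives 190 − 26 = 164; no bond gives 138 − 6 = 132. No deviation. ✓
  Incompetent: no bond gives 138 − 5 = 133; bond gives 190 − 29 = 161. Would deviate. ✗
Try competent → no bond, incompetent → bond:
  If types separate, no bond earns payment 190 and bond earns 138.
  Competent: no bond gives 190 − 6 = 184; bond gives 138 − 26 = 112. No deviation. ✓
  Incompetent: bond gives 138 − 29 = 109; no bond gives 190 − 5 = 185. Would deviate. ✗
Neither assignment is incentive-compatible.

None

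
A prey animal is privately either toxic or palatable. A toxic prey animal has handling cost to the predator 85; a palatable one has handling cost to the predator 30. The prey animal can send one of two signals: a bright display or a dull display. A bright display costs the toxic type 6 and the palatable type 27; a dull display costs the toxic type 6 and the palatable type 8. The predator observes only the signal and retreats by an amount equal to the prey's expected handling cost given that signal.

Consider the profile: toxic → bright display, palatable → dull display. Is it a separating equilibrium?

If types separate, bright display earns payment 85 and dull display earns 30.
Toxic: bright display gives 85 − 6 = 79; dull display gives 30 − 6 = 24. No deviation. ✓
Palatable: dull display gives 30 − 8 = 22; bright display gives 85 − 27 = 58. Would deviate. ✗

No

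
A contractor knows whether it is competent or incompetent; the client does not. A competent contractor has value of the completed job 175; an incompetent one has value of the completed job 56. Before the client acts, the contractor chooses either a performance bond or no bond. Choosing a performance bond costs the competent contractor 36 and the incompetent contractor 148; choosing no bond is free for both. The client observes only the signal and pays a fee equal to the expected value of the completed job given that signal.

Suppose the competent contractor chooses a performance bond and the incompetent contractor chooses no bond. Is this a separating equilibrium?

Yes

Under separation the client infers type exactly: bond → competent (pays 175), no bond → incompetent (pays 56).
Competent: bond gives 175 − 36 = 139; no bond gives 56 − 0 = 56. No deviation. ✓
Incompetent: no bond gives 56 − 0 = 56; bond gives 175 − 148 = 27. No deviation. ✓
Neither type gains from mimicking the other.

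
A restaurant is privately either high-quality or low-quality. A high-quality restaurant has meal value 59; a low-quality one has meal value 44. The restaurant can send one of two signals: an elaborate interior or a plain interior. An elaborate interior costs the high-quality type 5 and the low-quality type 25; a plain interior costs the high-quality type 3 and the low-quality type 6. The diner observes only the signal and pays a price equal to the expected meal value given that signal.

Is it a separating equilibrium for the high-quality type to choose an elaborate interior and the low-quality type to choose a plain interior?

Yes

Under separation the diner infers type exactly: elaborate interior → high-quality (pays 59), plain interior → low-quality (pays 44).
High-quality: elaborate interior gives 59 − 5 = 54; plain interior gives 44 − 3 = 41. No deviation. ✓
Low-quality: plain interior gives 44 − 6 = 38; elaborate interior gives 59 − 25 = 34. No deviation. ✓
Both incentive constraints hold.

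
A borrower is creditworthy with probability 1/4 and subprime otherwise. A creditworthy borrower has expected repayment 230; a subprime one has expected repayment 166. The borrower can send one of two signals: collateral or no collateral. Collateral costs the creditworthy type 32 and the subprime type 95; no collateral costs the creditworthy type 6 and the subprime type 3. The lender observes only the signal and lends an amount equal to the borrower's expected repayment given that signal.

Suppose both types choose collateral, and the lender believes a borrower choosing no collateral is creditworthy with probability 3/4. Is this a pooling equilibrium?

At the pooled signal (collateral) the lender holds the prior 1/4 and pays 1/4·230 + 3/4·166 = 182. Off-path (no collateral) belief 3/4 gives 3/4·230 + 1/4·166 = 214.
Creditworthy: collateral gives 182 − 32 = 150; no collateral gives 214 − 6 = 208. Deviates. ✗
Subprime: collateral gives 182 − 95 = 87; no collateral gives 214 − 3 = 211. Deviates. ✗

No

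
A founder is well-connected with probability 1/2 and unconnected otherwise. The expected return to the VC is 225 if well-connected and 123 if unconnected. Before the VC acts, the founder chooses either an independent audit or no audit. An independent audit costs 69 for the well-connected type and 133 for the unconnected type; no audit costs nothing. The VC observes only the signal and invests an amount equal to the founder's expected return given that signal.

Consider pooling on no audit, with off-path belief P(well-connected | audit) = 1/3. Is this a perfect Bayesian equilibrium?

Yes

On the equilibrium path (no audit) the VC holds the prior 1/2 and pays 1/2·225 + 1/2·123 = 174. Off-path (audit) belief 1/3 gives 1/3·225 + 2/3·123 = 157.
Well-connected: no audit gives 174 − 0 = 174; audit gives 157 − 69 = 88. Stays. ✓
Unconnected: no audit gives 174 − 0 = 174; audit gives 157 − 133 = 24. Stays. ✓
Beliefs are Bayes-consistent on-path and both types best-respond.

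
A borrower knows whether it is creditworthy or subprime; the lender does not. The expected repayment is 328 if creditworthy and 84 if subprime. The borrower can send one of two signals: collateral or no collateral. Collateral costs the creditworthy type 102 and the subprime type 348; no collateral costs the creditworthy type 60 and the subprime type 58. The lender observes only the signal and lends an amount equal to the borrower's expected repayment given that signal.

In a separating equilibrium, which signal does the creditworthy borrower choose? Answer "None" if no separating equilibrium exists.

collateral

Try creditworthy → collateral, subprime → no collateral:
  Under separation the lender infers type exactly: collateral → creditworthy (pays 328), no collateral → subprime (pays 84).
  Creditworthy: collateral gives 328 − 102 = 226; no collateral gives 84 − 60 = 24. No deviation. ✓
  Subprime: no collateral gives 84 − 58 = 26; collateral gives 328 − 348 = -20. No deviation. ✓
Both hold — the creditworthy type sends collateral.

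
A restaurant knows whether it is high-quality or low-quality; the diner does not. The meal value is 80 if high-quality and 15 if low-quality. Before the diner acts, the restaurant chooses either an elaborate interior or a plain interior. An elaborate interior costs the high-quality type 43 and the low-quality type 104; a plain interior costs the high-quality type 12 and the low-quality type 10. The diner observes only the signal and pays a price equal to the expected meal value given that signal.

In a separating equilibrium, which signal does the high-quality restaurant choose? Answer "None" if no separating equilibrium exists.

Try high-quality → elaborate interior, low-quality → plain interior:
  If types separate, elaborate interior earns payment 80 and plain interior earns 15.
  High-quality: elaborate interior gives 80 − 43 = 37; plain interior gives 15 − 12 = 3. No deviation. ✓
  Low-quality: plain interior gives 15 − 10 = 5; elaborate interior gives 80 − 104 = -24. No deviation. ✓
Both hold — the high-quality type sends elaborate interior.

elaborate interior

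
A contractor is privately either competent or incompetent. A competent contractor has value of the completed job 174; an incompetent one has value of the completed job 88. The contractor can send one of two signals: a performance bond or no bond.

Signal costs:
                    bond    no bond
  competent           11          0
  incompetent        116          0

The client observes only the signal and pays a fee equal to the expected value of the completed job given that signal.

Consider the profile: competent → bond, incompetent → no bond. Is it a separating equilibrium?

If types separate, bond earns payment 174 and no bond earns 88.
Competent: bond gives 174 − 11 = 163; no bond gives 88 − 0 = 88. No deviation. ✓
Incompetent: no bond gives 88 − 0 = 88; bond gives 174 − 116 = 58. No deviation. ✓
Both incentive constraints hold.

Yes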